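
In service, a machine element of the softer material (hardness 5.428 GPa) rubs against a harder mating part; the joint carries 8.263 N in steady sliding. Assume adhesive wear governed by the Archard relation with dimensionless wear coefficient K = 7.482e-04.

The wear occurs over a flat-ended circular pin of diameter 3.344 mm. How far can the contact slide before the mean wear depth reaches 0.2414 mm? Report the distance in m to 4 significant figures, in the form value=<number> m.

value=1861 m

Intermediates are shown rounded — all arithmetic runs at full float precision; a lone final rounding, at 4 significant digits.
Convert: Hardness H = 5.428 GPa = 5.428e+09 Pa.
Convert: Pin diameter d = 3.344 mm = 0.003344 m. Contact area A = π·d²/4 = π·(0.003344 m)²/4 = 8.783e-06 m².
Convert: Depth limit h_lim = 0.2414 mm = 2.414e-04 m.
Working in SI base units: W = 8.263 N, H = 5.428e+09 Pa, K = 7.482e-04.
Limit volume V_lim = h_lim·A = 2.414e-04 · 8.783e-06 = 2.120e-09 m³.
Thus life L = V_lim·H/(K·W) = 2.120e-09 · 5.428e+09 / (7.482e-04 · 8.263) = 1861 m.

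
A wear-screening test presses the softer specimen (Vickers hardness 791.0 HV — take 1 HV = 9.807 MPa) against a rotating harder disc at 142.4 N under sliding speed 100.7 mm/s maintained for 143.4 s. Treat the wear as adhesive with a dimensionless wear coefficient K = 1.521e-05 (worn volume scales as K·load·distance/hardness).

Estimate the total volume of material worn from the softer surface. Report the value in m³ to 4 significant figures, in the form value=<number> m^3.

The intermediates are printed rounded; each operation maintains full float precision. Rounded once at the end to 4 significant figures.
Sliding speed v = 100.7 mm/s = 0.1007 m/s. The distance L = v·t = 0.1007 m/s × 143.4 s = 14.44 m.
Hardness H = 791.0 HV × 9.807 MPa/HV = 7757 MPa = 7.757e+09 Pa.
Expressed in SI base units: W = 142.4 N, H = 7.757e+09 Pa, K = 1.521e-05.
Worn volume V = K·W·L/H = 1.521e-05 · 142.4 · 14.44 / 7.757e+09 = 4.032e-12 m³.

value=4.032e-12 m^3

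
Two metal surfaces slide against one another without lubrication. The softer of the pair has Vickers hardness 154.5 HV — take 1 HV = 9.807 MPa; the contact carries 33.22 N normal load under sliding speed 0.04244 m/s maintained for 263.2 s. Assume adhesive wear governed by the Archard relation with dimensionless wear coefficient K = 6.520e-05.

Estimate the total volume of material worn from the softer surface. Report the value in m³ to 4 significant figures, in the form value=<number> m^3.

Each operation keeps full precision, and the intermediates are shown rounded; one final rounding to four significant figures.
Convert: Distance covered L = v·t = 0.04244 m/s × 263.2 s = 11.17 m.
Convert: Hardness H = 154.5 HV × 9.807 MPa/HV = 1515 MPa = 1.515e+09 Pa.
Expressed in SI base units: W = 33.22 N, H = 1.515e+09 Pa, K = 6.520e-05.
Archard relation: V = K·W·L/H = 6.520e-05 · 33.22 · 11.17 / 1.515e+09 = 1.597e-11 m³.

value=1.597e-11 m^3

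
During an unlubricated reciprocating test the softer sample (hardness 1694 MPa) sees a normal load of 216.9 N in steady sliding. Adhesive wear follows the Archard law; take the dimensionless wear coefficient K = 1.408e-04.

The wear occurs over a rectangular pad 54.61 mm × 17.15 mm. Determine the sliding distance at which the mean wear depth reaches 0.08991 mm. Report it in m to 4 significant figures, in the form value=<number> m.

Every step holds full float precision — intermediates are printed rounded, and one last rounding to four significant figures.
Convert: Hardness H = 1694 MPa = 1.694e+09 Pa.
Convert: Pad sides 54.61 mm × 17.15 mm = 0.05461 m × 0.01715 m. Contact area A = 0.05461 m × 0.01715 m = 9.366e-04 m².
Convert: Depth limit h_lim = 0.08991 mm = 8.991e-05 m.
In SI base units: W = 216.9 N, H = 1.694e+09 Pa, K = 1.408e-04.
At the depth limit, V_lim = h_lim·A = 8.991e-05 · 9.366e-04 = 8.421e-08 m³.
Life L = V_lim·H/(K·W) = 8.421e-08 · 1.694e+09 / (1.408e-04 · 216.9) = 4671 m.

value=4671 m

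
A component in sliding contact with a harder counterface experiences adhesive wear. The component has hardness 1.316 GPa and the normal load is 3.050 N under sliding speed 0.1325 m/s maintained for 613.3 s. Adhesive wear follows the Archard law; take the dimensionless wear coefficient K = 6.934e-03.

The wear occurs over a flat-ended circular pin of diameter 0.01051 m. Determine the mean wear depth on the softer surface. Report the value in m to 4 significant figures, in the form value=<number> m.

value=1.505e-05 m

The algebra maintains exact precision; intermediate values are shown rounded, and a lone final rounding, at four significant figures.
Path length L = v·t = 0.1325 m/s × 613.3 s = 81.26 m.
Hardness H = 1.316 GPa = 1.316e+09 Pa.
Contact area A = π·d²/4 = π·(0.01051 m)²/4 = 8.676e-05 m².
In SI base units, W = 3.050 N, H = 1.316e+09 Pa, K = 6.934e-03.
Archard relation: V = K·W·L/H = 6.934e-03 · 3.050 · 81.26 / 1.316e+09 = 1.306e-09 m³.
Depth h = V/A = 1.306e-09 / 8.676e-05 = 1.505e-05 m.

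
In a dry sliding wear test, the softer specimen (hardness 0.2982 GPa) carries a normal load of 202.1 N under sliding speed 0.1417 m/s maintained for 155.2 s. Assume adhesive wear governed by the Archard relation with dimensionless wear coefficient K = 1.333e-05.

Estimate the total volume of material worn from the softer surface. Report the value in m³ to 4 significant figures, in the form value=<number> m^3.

value=1.987e-10 m^3

All working math holds full precision — the intermediates appear rounded, and a single final rounding to four significant digits.
Distance covered L = v·t = 0.1417 m/s × 155.2 s = 21.99 m.
Hardness H = 0.2982 GPa = 2.982e+08 Pa.
As SI base values: W = 202.1 N, H = 2.982e+08 Pa, K = 1.333e-05.
The Archard volume V = K·W·L/H = 1.333e-05 · 202.1 · 21.99 / 2.982e+08 = 1.987e-10 m³.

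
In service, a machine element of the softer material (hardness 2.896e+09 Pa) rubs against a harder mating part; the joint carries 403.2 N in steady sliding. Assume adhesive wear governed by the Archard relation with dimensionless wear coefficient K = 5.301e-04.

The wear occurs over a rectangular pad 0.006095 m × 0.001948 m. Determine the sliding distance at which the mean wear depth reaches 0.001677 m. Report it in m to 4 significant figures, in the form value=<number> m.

value=269.8 m

Intermediate values are displayed rounded, and the algebra carries full precision; rounded once at the end, at 4 significant digits.
Contact area A = 0.006095 m × 0.001948 m = 1.187e-05 m².
In SI base units, W = 403.2 N, H = 2.896e+09 Pa, K = 5.301e-04.
Limit volume V_lim = h_lim·A = 0.001677 · 1.187e-05 = 1.991e-08 m³.
Sliding life L = V_lim·H/(K·W) = 1.991e-08 · 2.896e+09 / (5.301e-04 · 403.2) = 269.8 m.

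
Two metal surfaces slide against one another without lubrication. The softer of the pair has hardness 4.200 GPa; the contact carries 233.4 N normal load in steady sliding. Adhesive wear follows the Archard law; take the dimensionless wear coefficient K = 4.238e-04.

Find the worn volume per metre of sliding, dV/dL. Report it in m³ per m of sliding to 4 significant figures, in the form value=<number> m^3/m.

value=2.355e-11 m^3/m

Intermediates are printed rounded — the computation holds full precision — rounded once at the end: 4 significant figures.
Hardness H = 4.200 GPa = 4.200e+09 Pa.
In SI base units: W = 233.4 N, H = 4.200e+09 Pa, K = 4.238e-04.
The wear rate dV/dL = K·W/H — distance-free: 4.238e-04 · 233.4 / 4.200e+09 = 2.355e-11 m³/m.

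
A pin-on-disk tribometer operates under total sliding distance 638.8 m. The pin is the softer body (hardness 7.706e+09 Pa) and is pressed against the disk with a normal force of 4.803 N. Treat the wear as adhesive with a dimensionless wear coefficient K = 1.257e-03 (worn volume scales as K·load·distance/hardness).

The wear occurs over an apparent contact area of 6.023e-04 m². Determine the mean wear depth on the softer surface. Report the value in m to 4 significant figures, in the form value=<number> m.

The intermediates are displayed rounded — all arithmetic maintains exact precision; a lone final rounding to four significant digits.
SI base units throughout: W = 4.803 N, H = 7.706e+09 Pa, K = 1.257e-03.
Archard volume V = K·W·L/H = 1.257e-03 · 4.803 · 638.8 / 7.706e+09 = 5.005e-10 m³.
Depth of wear h = V/A = 5.005e-10 / 6.023e-04 = 8.309e-07 m.

value=8.309e-07 m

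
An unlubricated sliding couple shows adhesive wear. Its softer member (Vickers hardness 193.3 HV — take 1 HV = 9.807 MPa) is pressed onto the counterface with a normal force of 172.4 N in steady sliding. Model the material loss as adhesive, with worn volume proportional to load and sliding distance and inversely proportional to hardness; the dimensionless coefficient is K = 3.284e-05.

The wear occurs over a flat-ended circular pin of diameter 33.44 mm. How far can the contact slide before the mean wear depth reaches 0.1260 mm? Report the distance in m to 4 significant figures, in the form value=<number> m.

value=3.705e+04 m

All arithmetic holds full float precision — the intermediates are printed rounded, and rounded just once to four significant digits.
Convert: Hardness H = 193.3 HV × 9.807 MPa/HV = 1896 MPa = 1.896e+09 Pa.
Convert: Pin diameter d = 33.44 mm = 0.03344 m. Contact area A = π·d²/4 = π·(0.03344 m)²/4 = 8.783e-04 m².
Convert: Depth limit h_lim = 0.1260 mm = 1.260e-04 m.
In SI base units, W = 172.4 N, H = 1.896e+09 Pa, K = 3.284e-05.
Volume at the limit: V_lim = h_lim·A = 1.260e-04 · 8.783e-04 = 1.107e-07 m³.
So the life L = V_lim·H/(K·W) = 1.107e-07 · 1.896e+09 / (3.284e-05 · 172.4) = 3.705e+04 m.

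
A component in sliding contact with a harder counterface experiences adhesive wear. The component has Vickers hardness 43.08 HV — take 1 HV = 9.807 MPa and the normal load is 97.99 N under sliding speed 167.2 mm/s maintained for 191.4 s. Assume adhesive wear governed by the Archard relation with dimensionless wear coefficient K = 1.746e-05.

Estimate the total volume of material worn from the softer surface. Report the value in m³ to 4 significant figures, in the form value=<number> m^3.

All working math runs at full float precision; intermediates are printed rounded. Rounded once at the end: 4 significant digits.
Sliding speed v = 167.2 mm/s = 0.1672 m/s. Path length L = v·t = 0.1672 m/s × 191.4 s = 32.00 m.
Hardness H = 43.08 HV × 9.807 MPa/HV = 422.5 MPa = 4.225e+08 Pa.
SI base units throughout: W = 97.99 N, H = 4.225e+08 Pa, K = 1.746e-05.
Archard volume V = K·W·L/H = 1.746e-05 · 97.99 · 32.00 / 4.225e+08 = 1.296e-10 m³.

value=1.296e-10 m^3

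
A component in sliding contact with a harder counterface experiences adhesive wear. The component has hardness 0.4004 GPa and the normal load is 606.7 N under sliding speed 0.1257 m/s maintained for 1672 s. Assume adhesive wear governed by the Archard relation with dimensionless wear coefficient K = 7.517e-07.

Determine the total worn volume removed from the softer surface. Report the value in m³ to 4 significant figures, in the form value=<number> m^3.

value=2.394e-10 m^3

All arithmetic maintains exact precision, and intermediates are printed rounded, and a single final rounding, at 4 significant digits.
Distance L = v·t = 0.1257 m/s × 1672 s = 210.2 m.
Hardness H = 0.4004 GPa = 4.004e+08 Pa.
As SI base values: W = 606.7 N, H = 4.004e+08 Pa, K = 7.517e-07.
Archard relation: V = K·W·L/H = 7.517e-07 · 606.7 · 210.2 / 4.004e+08 = 2.394e-10 m³.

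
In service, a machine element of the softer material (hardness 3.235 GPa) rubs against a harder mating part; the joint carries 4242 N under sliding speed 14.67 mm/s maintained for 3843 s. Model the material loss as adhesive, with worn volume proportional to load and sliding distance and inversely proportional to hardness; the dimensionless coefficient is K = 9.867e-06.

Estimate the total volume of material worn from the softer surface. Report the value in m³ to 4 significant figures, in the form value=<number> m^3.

All working math maintains exact precision, and the intermediates are shown rounded — rounded just once, at four significant digits.
Convert: Sliding speed v = 14.67 mm/s = 0.01467 m/s. Total distance L = v·t = 0.01467 m/s × 3843 s = 56.38 m.
Convert: Hardness H = 3.235 GPa = 3.235e+09 Pa.
In SI base units, W = 4242 N, H = 3.235e+09 Pa, K = 9.867e-06.
Archard volume V = K·W·L/H = 9.867e-06 · 4242 · 56.38 / 3.235e+09 = 7.294e-10 m³.

value=7.294e-10 m^3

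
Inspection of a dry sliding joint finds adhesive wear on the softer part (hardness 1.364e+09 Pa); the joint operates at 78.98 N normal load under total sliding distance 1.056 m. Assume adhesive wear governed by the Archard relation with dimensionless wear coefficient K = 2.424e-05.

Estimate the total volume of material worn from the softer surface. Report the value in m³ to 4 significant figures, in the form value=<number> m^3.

Every step holds full precision — intermediate values are displayed rounded — one last rounding, at 4 significant digits.
As SI base values: W = 78.98 N, H = 1.364e+09 Pa, K = 2.424e-05.
Archard relation: V = K·W·L/H = 2.424e-05 · 78.98 · 1.056 / 1.364e+09 = 1.482e-12 m³.

value=1.482e-12 m^3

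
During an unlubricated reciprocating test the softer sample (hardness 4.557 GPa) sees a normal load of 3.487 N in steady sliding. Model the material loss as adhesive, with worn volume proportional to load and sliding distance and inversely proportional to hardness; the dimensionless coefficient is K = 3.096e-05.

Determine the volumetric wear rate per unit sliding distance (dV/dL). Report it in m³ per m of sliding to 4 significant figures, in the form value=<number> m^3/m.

value=2.369e-14 m^3/m

The algebra holds full float precision; the intermediates are displayed rounded. Rounded just once, at four significant figures.
Hardness H = 4.557 GPa = 4.557e+09 Pa.
In SI base units, W = 3.487 N, H = 4.557e+09 Pa, K = 3.096e-05.
The wear rate dV/dL = K·W/H, so: 3.096e-05 · 3.487 / 4.557e+09 = 2.369e-14 m³/m.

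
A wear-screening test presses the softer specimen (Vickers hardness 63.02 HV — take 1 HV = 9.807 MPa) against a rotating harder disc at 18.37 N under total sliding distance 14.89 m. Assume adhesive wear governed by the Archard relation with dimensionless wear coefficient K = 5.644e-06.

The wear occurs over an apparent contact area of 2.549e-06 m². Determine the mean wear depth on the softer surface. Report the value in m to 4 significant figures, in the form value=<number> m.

All working math maintains exact precision, and displayed values are rounded. Rounded once at the end, at 4 significant digits.
Convert: Hardness H = 63.02 HV × 9.807 MPa/HV = 618.0 MPa = 6.180e+08 Pa.
As SI base values: W = 18.37 N, H = 6.180e+08 Pa, K = 5.644e-06.
Archard relation: V = K·W·L/H = 5.644e-06 · 18.37 · 14.89 / 6.180e+08 = 2.498e-12 m³.
Mean depth h = V/A = 2.498e-12 / 2.549e-06 = 9.800e-07 m.

value=9.800e-07 m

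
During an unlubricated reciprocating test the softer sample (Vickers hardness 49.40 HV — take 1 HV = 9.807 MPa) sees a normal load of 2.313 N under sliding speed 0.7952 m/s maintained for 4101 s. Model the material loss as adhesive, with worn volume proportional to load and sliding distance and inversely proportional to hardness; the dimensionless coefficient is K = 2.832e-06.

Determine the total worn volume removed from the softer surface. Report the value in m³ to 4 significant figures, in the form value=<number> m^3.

value=4.409e-11 m^3

Intermediates are printed rounded, and the algebra keeps exact precision. Rounded just once, at 4 significant digits.
Convert: Sliding distance L = v·t = 0.7952 m/s × 4101 s = 3261 m.
Convert: Hardness H = 49.40 HV × 9.807 MPa/HV = 484.5 MPa = 4.845e+08 Pa.
In SI base units, W = 2.313 N, H = 4.845e+08 Pa, K = 2.832e-06.
Archard relation: V = K·W·L/H = 2.832e-06 · 2.313 · 3261 / 4.845e+08 = 4.409e-11 m³.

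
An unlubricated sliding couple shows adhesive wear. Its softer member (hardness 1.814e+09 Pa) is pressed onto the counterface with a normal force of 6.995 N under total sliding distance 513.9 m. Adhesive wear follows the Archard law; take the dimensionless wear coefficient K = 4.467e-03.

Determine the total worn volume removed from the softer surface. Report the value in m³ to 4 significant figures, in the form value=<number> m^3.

The intermediates are shown rounded — the computation runs at exact precision — one last rounding to 4 significant digits.
In SI base units: W = 6.995 N, H = 1.814e+09 Pa, K = 4.467e-03.
Worn volume V = K·W·L/H = 4.467e-03 · 6.995 · 513.9 / 1.814e+09 = 8.852e-09 m³.

value=8.852e-09 m^3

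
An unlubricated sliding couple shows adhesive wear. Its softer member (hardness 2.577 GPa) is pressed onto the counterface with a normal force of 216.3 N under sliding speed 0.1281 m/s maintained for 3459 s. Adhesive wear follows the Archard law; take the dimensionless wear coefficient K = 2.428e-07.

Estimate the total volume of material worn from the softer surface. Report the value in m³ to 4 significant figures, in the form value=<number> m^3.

Intermediate values are shown rounded, and the algebra runs at exact precision — one final rounding, at 4 significant digits.
Convert: Total distance L = v·t = 0.1281 m/s × 3459 s = 443.1 m.
Convert: Hardness H = 2.577 GPa = 2.577e+09 Pa.
Expressed in SI base units: W = 216.3 N, H = 2.577e+09 Pa, K = 2.428e-07.
Volume removed: V = K·W·L/H = 2.428e-07 · 216.3 · 443.1 / 2.577e+09 = 9.030e-12 m³.

value=9.030e-12 m^3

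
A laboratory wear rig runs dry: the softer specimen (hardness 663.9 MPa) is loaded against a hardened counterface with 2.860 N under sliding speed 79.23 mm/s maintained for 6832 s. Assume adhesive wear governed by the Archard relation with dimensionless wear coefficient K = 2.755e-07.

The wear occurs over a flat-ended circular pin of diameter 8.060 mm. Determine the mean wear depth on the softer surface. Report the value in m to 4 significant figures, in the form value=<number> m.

The intermediates appear rounded; the algebra holds full precision — one final rounding to four significant figures.
Convert: Sliding speed v = 79.23 mm/s = 0.07923 m/s. Distance covered L = v·t = 0.07923 m/s × 6832 s = 541.3 m.
Convert: Hardness H = 663.9 MPa = 6.639e+08 Pa.
Convert: Pin diameter d = 8.060 mm = 0.008060 m. Contact area A = π·d²/4 = π·(0.008060 m)²/4 = 5.102e-05 m².
SI base units throughout: W = 2.860 N, H = 6.639e+08 Pa, K = 2.755e-07.
Worn volume V = K·W·L/H = 2.755e-07 · 2.860 · 541.3 / 6.639e+08 = 6.424e-13 m³.
Depth of wear h = V/A = 6.424e-13 / 5.102e-05 = 1.259e-08 m.

value=1.259e-08 m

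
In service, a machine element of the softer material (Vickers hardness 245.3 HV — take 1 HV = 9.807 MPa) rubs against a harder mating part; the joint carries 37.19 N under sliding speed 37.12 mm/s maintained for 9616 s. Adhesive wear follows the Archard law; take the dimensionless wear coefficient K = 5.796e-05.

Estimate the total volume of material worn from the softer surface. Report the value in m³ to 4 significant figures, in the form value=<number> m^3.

value=3.198e-10 m^3

All working math carries full float precision, and intermediate values are shown rounded — a lone final rounding, at four significant figures.
Convert: Sliding speed v = 37.12 mm/s = 0.03712 m/s. The distance L = v·t = 0.03712 m/s × 9616 s = 356.9 m.
Convert: Hardness H = 245.3 HV × 9.807 MPa/HV = 2406 MPa = 2.406e+09 Pa.
In SI base units, W = 37.19 N, H = 2.406e+09 Pa, K = 5.796e-05.
Archard relation: V = K·W·L/H = 5.796e-05 · 37.19 · 356.9 / 2.406e+09 = 3.198e-10 m³.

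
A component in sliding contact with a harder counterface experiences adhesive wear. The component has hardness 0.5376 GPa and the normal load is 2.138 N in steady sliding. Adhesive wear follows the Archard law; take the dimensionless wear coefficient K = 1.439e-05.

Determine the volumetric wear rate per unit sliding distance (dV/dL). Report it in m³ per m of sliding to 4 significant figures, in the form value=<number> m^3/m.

value=5.723e-14 m^3/m

Printed values are rounded — the algebra carries full float precision — a single final rounding, at 4 significant digits.
Convert: Hardness H = 0.5376 GPa = 5.376e+08 Pa.
Expressed in SI base units: W = 2.138 N, H = 5.376e+08 Pa, K = 1.439e-05.
The wear rate dV/dL = K·W/H — distance-free: 1.439e-05 · 2.138 / 5.376e+08 = 5.723e-14 m³/m.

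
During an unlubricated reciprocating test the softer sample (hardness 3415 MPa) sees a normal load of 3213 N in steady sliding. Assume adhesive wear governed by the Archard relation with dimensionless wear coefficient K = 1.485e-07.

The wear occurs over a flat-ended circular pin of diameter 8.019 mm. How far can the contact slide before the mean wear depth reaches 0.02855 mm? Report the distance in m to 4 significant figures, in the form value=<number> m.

Printed values are rounded; the algebra carries full precision; one last rounding, at four significant digits.
Hardness H = 3415 MPa = 3.415e+09 Pa.
Pin diameter d = 8.019 mm = 0.008019 m. Contact area A = π·d²/4 = π·(0.008019 m)²/4 = 5.050e-05 m².
Depth limit h_lim = 0.02855 mm = 2.855e-05 m.
Restated in SI base units: W = 3213 N, H = 3.415e+09 Pa, K = 1.485e-07.
Volume at the limit: V_lim = h_lim·A = 2.855e-05 · 5.050e-05 = 1.442e-09 m³.
Life L = V_lim·H/(K·W) = 1.442e-09 · 3.415e+09 / (1.485e-07 · 3213) = 1.032e+04 m.

value=1.032e+04 m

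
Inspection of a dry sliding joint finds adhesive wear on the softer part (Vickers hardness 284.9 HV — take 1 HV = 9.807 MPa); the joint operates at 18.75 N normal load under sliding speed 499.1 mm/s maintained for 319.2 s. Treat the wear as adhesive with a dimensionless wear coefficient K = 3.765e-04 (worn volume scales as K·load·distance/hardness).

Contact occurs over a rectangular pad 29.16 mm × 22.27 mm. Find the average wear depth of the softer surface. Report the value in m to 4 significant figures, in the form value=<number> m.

Every step carries exact precision, and intermediates appear rounded. Rounded once at the end to 4 significant figures.
Sliding speed v = 499.1 mm/s = 0.4991 m/s. Distance L = v·t = 0.4991 m/s × 319.2 s = 159.3 m.
Hardness H = 284.9 HV × 9.807 MPa/HV = 2794 MPa = 2.794e+09 Pa.
Pad sides 29.16 mm × 22.27 mm = 0.02916 m × 0.02227 m. Contact area A = 0.02916 m × 0.02227 m = 6.494e-04 m².
Collected in SI base units: W = 18.75 N, H = 2.794e+09 Pa, K = 3.765e-04.
Wear volume V = K·W·L/H = 3.765e-04 · 18.75 · 159.3 / 2.794e+09 = 4.025e-10 m³.
Wear depth h = V/A = 4.025e-10 / 6.494e-04 = 6.198e-07 m.

value=6.198e-07 m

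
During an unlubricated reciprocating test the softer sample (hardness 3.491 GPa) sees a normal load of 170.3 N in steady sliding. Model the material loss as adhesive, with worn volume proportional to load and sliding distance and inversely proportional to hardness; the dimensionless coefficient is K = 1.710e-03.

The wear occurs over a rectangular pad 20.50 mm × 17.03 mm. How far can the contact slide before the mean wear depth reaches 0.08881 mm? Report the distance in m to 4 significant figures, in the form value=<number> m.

Each operation carries full precision. Intermediate values are printed rounded — a lone final rounding, at four significant figures.
Convert: Hardness H = 3.491 GPa = 3.491e+09 Pa.
Convert: Pad sides 20.50 mm × 17.03 mm = 0.02050 m × 0.01703 m. Contact area A = 0.02050 m × 0.01703 m = 3.491e-04 m².
Convert: Depth limit h_lim = 0.08881 mm = 8.881e-05 m.
Collected in SI base units: W = 170.3 N, H = 3.491e+09 Pa, K = 1.710e-03.
At the depth limit, V_lim = h_lim·A = 8.881e-05 · 3.491e-04 = 3.100e-08 m³.
Thus life L = V_lim·H/(K·W) = 3.100e-08 · 3.491e+09 / (1.710e-03 · 170.3) = 371.7 m.

value=371.7 m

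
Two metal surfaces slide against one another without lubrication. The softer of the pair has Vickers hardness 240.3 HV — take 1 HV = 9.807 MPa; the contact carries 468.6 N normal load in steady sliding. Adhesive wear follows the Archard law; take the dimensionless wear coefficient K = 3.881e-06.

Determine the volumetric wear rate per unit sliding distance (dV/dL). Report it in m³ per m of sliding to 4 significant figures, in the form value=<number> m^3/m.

Each operation maintains full precision. Intermediate values are shown rounded, and a lone final rounding: 4 significant digits.
Convert: Hardness H = 240.3 HV × 9.807 MPa/HV = 2357 MPa = 2.357e+09 Pa.
Working in SI base units: W = 468.6 N, H = 2.357e+09 Pa, K = 3.881e-06.
Wear rate dV/dL = K·W/H, per unit distance: 3.881e-06 · 468.6 / 2.357e+09 = 7.717e-13 m³/m.

value=7.717e-13 m^3/m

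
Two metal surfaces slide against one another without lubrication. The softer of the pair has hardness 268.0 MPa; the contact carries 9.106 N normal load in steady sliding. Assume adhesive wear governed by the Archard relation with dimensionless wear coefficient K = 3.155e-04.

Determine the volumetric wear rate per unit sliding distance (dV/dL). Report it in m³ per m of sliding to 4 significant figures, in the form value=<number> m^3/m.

value=1.072e-11 m^3/m

The intermediates are printed rounded, and every step holds full precision; one final rounding: four significant figures.
Convert: Hardness H = 268.0 MPa = 2.680e+08 Pa.
Working in SI base units: W = 9.106 N, H = 2.680e+08 Pa, K = 3.155e-04.
Volumetric rate dV/dL = K·W/H (independent of L): 3.155e-04 · 9.106 / 2.680e+08 = 1.072e-11 m³/m.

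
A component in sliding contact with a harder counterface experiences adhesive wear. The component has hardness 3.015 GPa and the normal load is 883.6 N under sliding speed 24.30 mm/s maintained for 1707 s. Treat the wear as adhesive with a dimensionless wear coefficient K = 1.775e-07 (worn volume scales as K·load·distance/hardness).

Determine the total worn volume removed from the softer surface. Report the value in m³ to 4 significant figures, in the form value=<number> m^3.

All arithmetic keeps exact precision; intermediate values are printed rounded, and a single final rounding, at four significant figures.
Sliding speed v = 24.30 mm/s = 0.02430 m/s. Sliding distance L = v·t = 0.02430 m/s × 1707 s = 41.48 m.
Hardness H = 3.015 GPa = 3.015e+09 Pa.
In SI base units: W = 883.6 N, H = 3.015e+09 Pa, K = 1.775e-07.
Archard volume V = K·W·L/H = 1.775e-07 · 883.6 · 41.48 / 3.015e+09 = 2.158e-12 m³.

value=2.158e-12 m^3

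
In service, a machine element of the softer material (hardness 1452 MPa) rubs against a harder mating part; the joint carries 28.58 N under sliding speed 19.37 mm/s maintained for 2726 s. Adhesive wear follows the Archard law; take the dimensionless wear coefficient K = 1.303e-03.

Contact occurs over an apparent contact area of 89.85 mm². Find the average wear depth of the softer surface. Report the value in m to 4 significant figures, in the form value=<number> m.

Every step holds exact precision — intermediate values are printed rounded. Rounded once at the end, at 4 significant digits.
Convert: Sliding speed v = 19.37 mm/s = 0.01937 m/s. Total distance L = v·t = 0.01937 m/s × 2726 s = 52.80 m.
Convert: Hardness H = 1452 MPa = 1.452e+09 Pa.
Convert: Contact area A = 89.85 mm² = 8.985e-05 m².
In SI base units: W = 28.58 N, H = 1.452e+09 Pa, K = 1.303e-03.
The Archard volume V = K·W·L/H = 1.303e-03 · 28.58 · 52.80 / 1.452e+09 = 1.354e-09 m³.
Average depth h = V/A = 1.354e-09 / 8.985e-05 = 1.507e-05 m.

value=1.507e-05 m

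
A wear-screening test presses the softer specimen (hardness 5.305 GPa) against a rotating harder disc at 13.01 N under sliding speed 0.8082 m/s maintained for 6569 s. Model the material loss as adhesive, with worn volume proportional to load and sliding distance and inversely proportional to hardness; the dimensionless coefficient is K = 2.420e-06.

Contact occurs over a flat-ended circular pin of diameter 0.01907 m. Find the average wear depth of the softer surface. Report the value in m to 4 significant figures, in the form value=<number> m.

value=1.103e-07 m

Intermediates appear rounded. All working math holds full precision. Rounded once at the end, at 4 significant figures.
Distance covered L = v·t = 0.8082 m/s × 6569 s = 5309 m.
Hardness H = 5.305 GPa = 5.305e+09 Pa.
Contact area A = π·d²/4 = π·(0.01907 m)²/4 = 2.856e-04 m².
In SI base units: W = 13.01 N, H = 5.305e+09 Pa, K = 2.420e-06.
Volume removed: V = K·W·L/H = 2.420e-06 · 13.01 · 5309 / 5.305e+09 = 3.151e-11 m³.
Wear depth h = V/A = 3.151e-11 / 2.856e-04 = 1.103e-07 m.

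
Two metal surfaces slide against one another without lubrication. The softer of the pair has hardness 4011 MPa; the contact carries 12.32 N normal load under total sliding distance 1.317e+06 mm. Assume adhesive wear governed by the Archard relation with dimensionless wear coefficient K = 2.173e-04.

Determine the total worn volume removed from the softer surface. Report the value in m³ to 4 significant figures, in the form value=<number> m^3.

All arithmetic holds full float precision; intermediate values are displayed rounded; one final rounding to 4 significant digits.
Convert: Sliding distance L = 1.317e+06 mm = 1317 m.
Convert: Hardness H = 4011 MPa = 4.011e+09 Pa.
In SI base units, W = 12.32 N, H = 4.011e+09 Pa, K = 2.173e-04.
Apply Archard: V = K·W·L/H = 2.173e-04 · 12.32 · 1317 / 4.011e+09 = 8.790e-10 m³.

value=8.790e-10 m^3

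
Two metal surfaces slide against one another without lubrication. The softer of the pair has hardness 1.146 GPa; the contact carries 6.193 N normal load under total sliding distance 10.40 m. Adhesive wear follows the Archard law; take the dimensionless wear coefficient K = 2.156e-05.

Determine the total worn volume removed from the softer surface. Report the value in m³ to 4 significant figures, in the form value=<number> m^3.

value=1.212e-12 m^3

All working math holds exact precision, and quoted intermediates are rounded. Rounded once at the end to four significant digits.
Convert: Hardness H = 1.146 GPa = 1.146e+09 Pa.
Working in SI base units: W = 6.193 N, H = 1.146e+09 Pa, K = 2.156e-05.
Archard volume V = K·W·L/H = 2.156e-05 · 6.193 · 10.40 / 1.146e+09 = 1.212e-12 m³.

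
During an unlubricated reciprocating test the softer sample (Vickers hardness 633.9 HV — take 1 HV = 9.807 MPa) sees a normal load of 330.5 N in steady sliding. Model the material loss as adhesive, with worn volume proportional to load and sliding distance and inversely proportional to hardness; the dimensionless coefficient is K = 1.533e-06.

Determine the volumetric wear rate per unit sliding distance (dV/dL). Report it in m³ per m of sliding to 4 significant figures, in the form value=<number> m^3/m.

Every step carries full precision, and the intermediates are displayed rounded; a lone final rounding to four significant figures.
Convert: Hardness H = 633.9 HV × 9.807 MPa/HV = 6217 MPa = 6.217e+09 Pa.
Working in SI base units: W = 330.5 N, H = 6.217e+09 Pa, K = 1.533e-06.
Rate of wear dV/dL = K·W/H — distance-free: 1.533e-06 · 330.5 / 6.217e+09 = 8.150e-14 m³/m.

value=8.150e-14 m^3/m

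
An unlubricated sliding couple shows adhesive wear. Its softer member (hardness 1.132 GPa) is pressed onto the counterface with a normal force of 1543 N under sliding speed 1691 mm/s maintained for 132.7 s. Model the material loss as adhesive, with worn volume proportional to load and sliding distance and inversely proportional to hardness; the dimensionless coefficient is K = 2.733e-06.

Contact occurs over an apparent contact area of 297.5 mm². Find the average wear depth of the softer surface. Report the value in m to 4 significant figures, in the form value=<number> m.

The intermediates appear rounded — each operation carries exact precision — one last rounding to 4 significant digits.
Sliding speed v = 1691 mm/s = 1.691 m/s. Total distance L = v·t = 1.691 m/s × 132.7 s = 224.4 m.
Hardness H = 1.132 GPa = 1.132e+09 Pa.
Contact area A = 297.5 mm² = 2.975e-04 m².
In SI base units: W = 1543 N, H = 1.132e+09 Pa, K = 2.733e-06.
Volume removed: V = K·W·L/H = 2.733e-06 · 1543 · 224.4 / 1.132e+09 = 8.359e-10 m³.
Mean depth h = V/A = 8.359e-10 / 2.975e-04 = 2.810e-06 m.

value=2.810e-06 m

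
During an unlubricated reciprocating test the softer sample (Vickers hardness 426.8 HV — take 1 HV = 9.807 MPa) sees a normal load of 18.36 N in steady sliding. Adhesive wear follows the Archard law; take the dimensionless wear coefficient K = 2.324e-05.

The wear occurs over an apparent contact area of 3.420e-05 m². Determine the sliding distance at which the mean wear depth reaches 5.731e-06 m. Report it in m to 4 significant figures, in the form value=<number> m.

value=1923 m

All arithmetic carries full float precision — intermediates appear rounded; a lone final rounding, at 4 significant figures.
Hardness H = 426.8 HV × 9.807 MPa/HV = 4186 MPa = 4.186e+09 Pa.
In SI base units: W = 18.36 N, H = 4.186e+09 Pa, K = 2.324e-05.
Permissible volume V_lim = h_lim·A = 5.731e-06 · 3.420e-05 = 1.960e-10 m³.
Life L = V_lim·H/(K·W) = 1.960e-10 · 4.186e+09 / (2.324e-05 · 18.36) = 1923 m.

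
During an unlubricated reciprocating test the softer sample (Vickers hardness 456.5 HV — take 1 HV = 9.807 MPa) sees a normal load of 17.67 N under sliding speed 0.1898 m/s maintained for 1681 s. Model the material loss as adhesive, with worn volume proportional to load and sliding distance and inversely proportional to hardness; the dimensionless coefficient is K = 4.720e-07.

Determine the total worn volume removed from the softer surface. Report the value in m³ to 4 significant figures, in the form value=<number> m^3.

Quoted intermediates are rounded, and every step keeps full float precision. Rounded once at the end to four significant digits.
Path length L = v·t = 0.1898 m/s × 1681 s = 319.1 m.
Hardness H = 456.5 HV × 9.807 MPa/HV = 4477 MPa = 4.477e+09 Pa.
SI base units throughout: W = 17.67 N, H = 4.477e+09 Pa, K = 4.720e-07.
Archard relation: V = K·W·L/H = 4.720e-07 · 17.67 · 319.1 / 4.477e+09 = 5.944e-13 m³.

value=5.944e-13 m^3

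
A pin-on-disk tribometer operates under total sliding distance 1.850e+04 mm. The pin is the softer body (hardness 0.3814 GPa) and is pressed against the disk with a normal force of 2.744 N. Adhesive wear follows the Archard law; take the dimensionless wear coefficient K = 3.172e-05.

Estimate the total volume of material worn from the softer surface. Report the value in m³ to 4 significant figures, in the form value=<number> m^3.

The algebra carries full float precision — displayed values are rounded — rounded once at the end to four significant digits.
Sliding distance L = 1.850e+04 mm = 18.50 m.
Hardness H = 0.3814 GPa = 3.814e+08 Pa.
Working in SI base units: W = 2.744 N, H = 3.814e+08 Pa, K = 3.172e-05.
Volume removed: V = K·W·L/H = 3.172e-05 · 2.744 · 18.50 / 3.814e+08 = 4.222e-12 m³.

value=4.222e-12 m^3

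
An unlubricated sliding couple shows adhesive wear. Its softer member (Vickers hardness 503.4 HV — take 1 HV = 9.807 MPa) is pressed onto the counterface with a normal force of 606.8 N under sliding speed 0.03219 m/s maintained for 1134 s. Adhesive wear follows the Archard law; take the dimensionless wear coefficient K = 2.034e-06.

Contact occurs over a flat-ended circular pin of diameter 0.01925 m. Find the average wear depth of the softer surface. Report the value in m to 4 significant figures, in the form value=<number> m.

value=3.136e-08 m

Intermediates appear rounded, and all working math maintains full precision. Rounded once at the end: 4 significant digits.
Convert: Total distance L = v·t = 0.03219 m/s × 1134 s = 36.50 m.
Convert: Hardness H = 503.4 HV × 9.807 MPa/HV = 4937 MPa = 4.937e+09 Pa.
Convert: Contact area A = π·d²/4 = π·(0.01925 m)²/4 = 2.910e-04 m².
Expressed in SI base units: W = 606.8 N, H = 4.937e+09 Pa, K = 2.034e-06.
Apply Archard: V = K·W·L/H = 2.034e-06 · 606.8 · 36.50 / 4.937e+09 = 9.126e-12 m³.
Average depth h = V/A = 9.126e-12 / 2.910e-04 = 3.136e-08 m.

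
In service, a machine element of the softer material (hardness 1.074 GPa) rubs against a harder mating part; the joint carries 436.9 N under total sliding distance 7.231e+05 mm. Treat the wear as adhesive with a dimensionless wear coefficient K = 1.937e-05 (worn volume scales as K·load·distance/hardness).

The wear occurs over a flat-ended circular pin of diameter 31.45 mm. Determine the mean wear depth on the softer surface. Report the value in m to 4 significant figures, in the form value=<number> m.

The algebra carries full precision; intermediates appear rounded — a single final rounding to 4 significant figures.
Convert: Distance covered L = 7.231e+05 mm = 723.1 m.
Convert: Hardness H = 1.074 GPa = 1.074e+09 Pa.
Convert: Pin diameter d = 31.45 mm = 0.03145 m. Contact area A = π·d²/4 = π·(0.03145 m)²/4 = 7.768e-04 m².
SI base units throughout: W = 436.9 N, H = 1.074e+09 Pa, K = 1.937e-05.
Archard volume V = K·W·L/H = 1.937e-05 · 436.9 · 723.1 / 1.074e+09 = 5.698e-09 m³.
Wear depth h = V/A = 5.698e-09 / 7.768e-04 = 7.335e-06 m.

value=7.335e-06 m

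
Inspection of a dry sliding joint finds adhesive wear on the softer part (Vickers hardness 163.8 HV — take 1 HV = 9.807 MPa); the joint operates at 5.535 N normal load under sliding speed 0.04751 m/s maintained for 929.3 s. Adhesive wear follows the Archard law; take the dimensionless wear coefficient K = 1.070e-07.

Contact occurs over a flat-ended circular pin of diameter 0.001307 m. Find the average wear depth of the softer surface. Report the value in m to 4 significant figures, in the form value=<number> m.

value=1.213e-08 m

Intermediates appear rounded — the algebra runs at full float precision. Rounded just once, at four significant digits.
Path length L = v·t = 0.04751 m/s × 929.3 s = 44.15 m.
Hardness H = 163.8 HV × 9.807 MPa/HV = 1606 MPa = 1.606e+09 Pa.
Contact area A = π·d²/4 = π·(0.001307 m)²/4 = 1.342e-06 m².
Expressed in SI base units: W = 5.535 N, H = 1.606e+09 Pa, K = 1.070e-07.
Volume removed: V = K·W·L/H = 1.070e-07 · 5.535 · 44.15 / 1.606e+09 = 1.628e-14 m³.
Mean depth h = V/A = 1.628e-14 / 1.342e-06 = 1.213e-08 m.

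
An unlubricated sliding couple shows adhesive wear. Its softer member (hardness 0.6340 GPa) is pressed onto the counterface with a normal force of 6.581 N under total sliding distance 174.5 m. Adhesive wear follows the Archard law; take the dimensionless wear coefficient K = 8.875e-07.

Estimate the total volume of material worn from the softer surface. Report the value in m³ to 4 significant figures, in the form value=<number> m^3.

The intermediates are printed rounded, and all arithmetic runs at exact precision, and a single final rounding: four significant digits.
Hardness H = 0.6340 GPa = 6.340e+08 Pa.
Working in SI base units: W = 6.581 N, H = 6.340e+08 Pa, K = 8.875e-07.
By Archard's law, V = K·W·L/H = 8.875e-07 · 6.581 · 174.5 / 6.340e+08 = 1.608e-12 m³.

value=1.608e-12 m^3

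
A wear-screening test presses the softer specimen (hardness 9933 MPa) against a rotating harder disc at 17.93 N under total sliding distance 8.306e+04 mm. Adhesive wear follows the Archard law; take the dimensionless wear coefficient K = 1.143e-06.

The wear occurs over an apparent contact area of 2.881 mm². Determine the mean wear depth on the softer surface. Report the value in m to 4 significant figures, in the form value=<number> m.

value=5.948e-08 m

The intermediates are printed rounded; each operation keeps exact precision, and a single final rounding, at four significant figures.
Total distance L = 8.306e+04 mm = 83.06 m.
Hardness H = 9933 MPa = 9.933e+09 Pa.
Contact area A = 2.881 mm² = 2.881e-06 m².
Working in SI base units: W = 17.93 N, H = 9.933e+09 Pa, K = 1.143e-06.
Wear volume V = K·W·L/H = 1.143e-06 · 17.93 · 83.06 / 9.933e+09 = 1.714e-13 m³.
Depth of wear h = V/A = 1.714e-13 / 2.881e-06 = 5.948e-08 m.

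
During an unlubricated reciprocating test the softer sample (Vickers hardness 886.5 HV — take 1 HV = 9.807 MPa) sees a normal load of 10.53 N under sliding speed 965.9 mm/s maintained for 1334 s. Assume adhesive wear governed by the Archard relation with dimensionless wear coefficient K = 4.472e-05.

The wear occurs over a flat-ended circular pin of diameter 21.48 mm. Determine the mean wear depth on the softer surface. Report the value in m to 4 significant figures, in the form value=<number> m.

The algebra runs at exact precision — quoted intermediates are rounded — one last rounding to 4 significant digits.
Convert: Sliding speed v = 965.9 mm/s = 0.9659 m/s. Total distance L = v·t = 0.9659 m/s × 1334 s = 1289 m.
Convert: Hardness H = 886.5 HV × 9.807 MPa/HV = 8694 MPa = 8.694e+09 Pa.
Convert: Pin diameter d = 21.48 mm = 0.02148 m. Contact area A = π·d²/4 = π·(0.02148 m)²/4 = 3.624e-04 m².
Expressed in SI base units: W = 10.53 N, H = 8.694e+09 Pa, K = 4.472e-05.
By Archard's law, V = K·W·L/H = 4.472e-05 · 10.53 · 1289 / 8.694e+09 = 6.979e-11 m³.
Mean wear depth h = V/A = 6.979e-11 / 3.624e-04 = 1.926e-07 m.

value=1.926e-07 m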